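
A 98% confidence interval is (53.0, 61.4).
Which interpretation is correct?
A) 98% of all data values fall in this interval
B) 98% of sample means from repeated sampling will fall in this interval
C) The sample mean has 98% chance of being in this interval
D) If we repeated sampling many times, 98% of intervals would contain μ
D

A) Wrong — a CI is about the parameter μ, not individual data values.
B) Wrong — coverage applies to intervals containing μ, not to future x̄ values.
C) Wrong — x̄ is observed and sits in the interval by construction.
D) Correct — this is the frequentist long-run coverage interpretation.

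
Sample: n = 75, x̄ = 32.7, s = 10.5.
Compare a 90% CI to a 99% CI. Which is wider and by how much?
99% CI is wider by 2.37

df = 74
90% CI: t* = 1.666, (30.68, 34.72), width = 2 · t* · s/√n = 4.04
99% CI: t* = 2.644, (29.49, 35.91), width = 2 · t* · s/√n = 6.41

The 99% CI is wider by 6.41 - 4.04 = 2.37.
Higher confidence requires a wider interval.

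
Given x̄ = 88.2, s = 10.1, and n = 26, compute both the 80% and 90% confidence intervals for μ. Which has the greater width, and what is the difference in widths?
90% CI is wider by 1.56

df = 25
80% CI: t* = 1.316, (85.59, 90.81), width = 2 · t* · s/√n = 5.21
90% CI: t* = 1.708, (84.82, 91.58), width = 2 · t* · s/√n = 6.77

The 90% CI is wider by 6.77 - 5.21 = 1.56.
Higher confidence requires a wider interval.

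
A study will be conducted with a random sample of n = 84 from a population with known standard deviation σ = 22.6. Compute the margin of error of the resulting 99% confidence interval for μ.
Margin of error = 6.35

Margin of error = z* · σ/√n
= 2.576 · 22.6/√84
= 2.576 · 22.6/9.1652
= 6.35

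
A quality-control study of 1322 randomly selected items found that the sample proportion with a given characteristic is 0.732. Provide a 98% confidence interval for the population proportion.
(0.704, 0.760)

Proportion CI:
SE = √(p̂(1-p̂)/n) = √(0.732 · 0.268 / 1322) = 0.01218

z* = 2.326
Margin = z* · SE = 2.326 · 0.01218 = 0.0283

CI: 0.732 ± 0.0283 = (0.704, 0.760)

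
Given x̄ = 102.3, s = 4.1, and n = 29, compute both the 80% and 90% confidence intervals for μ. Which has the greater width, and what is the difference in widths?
90% CI is wider by 0.59

df = 28
80% CI: t* = 1.313, (101.30, 103.30), width = 2 · t* · s/√n = 2.00
90% CI: t* = 1.701, (101.00, 103.60), width = 2 · t* · s/√n = 2.59

The 90% CI is wider by 2.59 - 2.00 = 0.59.
Higher confidence requires a wider interval.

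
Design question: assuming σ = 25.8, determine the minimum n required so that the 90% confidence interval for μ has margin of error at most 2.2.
n ≥ 373

For margin E ≤ 2.2:
n ≥ (z* · σ / E)²
n ≥ (1.645 · 25.8 / 2.2)²
n ≥ 372.16

Minimum n = 373 (rounding up)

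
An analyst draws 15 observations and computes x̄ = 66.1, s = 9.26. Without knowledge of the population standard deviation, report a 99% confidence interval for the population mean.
(58.98, 73.22)

t-interval (σ unknown):
df = n - 1 = 14
t* = 2.977 for 99% confidence

Margin of error = t* · s/√n = 2.977 · 9.26/√15 = 7.12

CI: (58.98, 73.22)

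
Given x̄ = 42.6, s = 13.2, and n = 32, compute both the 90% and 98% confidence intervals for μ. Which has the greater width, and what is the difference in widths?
98% CI is wider by 3.53

df = 31
90% CI: t* = 1.696, (38.64, 46.56), width = 2 · t* · s/√n = 7.92
98% CI: t* = 2.453, (36.88, 48.32), width = 2 · t* · s/√n = 11.45

The 98% CI is wider by 11.45 - 7.92 = 3.53.
Higher confidence requires a wider interval.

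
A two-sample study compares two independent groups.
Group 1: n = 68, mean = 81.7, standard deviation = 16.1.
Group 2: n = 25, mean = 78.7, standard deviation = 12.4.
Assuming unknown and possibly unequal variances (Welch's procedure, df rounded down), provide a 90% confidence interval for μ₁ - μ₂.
(-2.28, 8.28)

Difference: x̄₁ - x̄₂ = 3.00
SE = √(s₁²/n₁ + s₂²/n₂) = √(16.1²/68 + 12.4²/25) = 3.1563
df = 55.35 → 55 (Welch–Satterthwaite, rounded down)
t* = 1.673

CI: 3.00 ± 1.673 · 3.1563 = 3.00 ± 5.28 = (-2.28, 8.28)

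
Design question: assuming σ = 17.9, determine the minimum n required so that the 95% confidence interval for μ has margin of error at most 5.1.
n ≥ 48

For margin E ≤ 5.1:
n ≥ (z* · σ / E)²
n ≥ (1.960 · 17.9 / 5.1)²
n ≥ 47.32

Minimum n = 48 (rounding up)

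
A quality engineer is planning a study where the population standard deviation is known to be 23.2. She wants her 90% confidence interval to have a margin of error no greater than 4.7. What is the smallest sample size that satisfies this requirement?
n ≥ 66

For margin E ≤ 4.7:
n ≥ (z* · σ / E)²
n ≥ (1.645 · 23.2 / 4.7)²
n ≥ 65.93

Minimum n = 66 (rounding up)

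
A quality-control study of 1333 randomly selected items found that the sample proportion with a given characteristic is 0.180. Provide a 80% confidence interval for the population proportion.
(0.167, 0.193)

Proportion CI:
SE = √(p̂(1-p̂)/n) = √(0.180 · 0.820 / 1333) = 0.01052

z* = 1.282
Margin = z* · SE = 1.282 · 0.01052 = 0.0135

CI: 0.180 ± 0.0135 = (0.167, 0.193)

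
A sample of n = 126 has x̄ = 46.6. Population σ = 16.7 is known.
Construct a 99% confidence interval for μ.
(42.77, 50.43)

z-interval (σ known):
z* = 2.576 for 99% confidence

Margin of error = z* · σ/√n = 2.576 · 16.7/√126 = 3.83

CI: (46.6 - 3.83, 46.6 + 3.83) = (42.77, 50.43)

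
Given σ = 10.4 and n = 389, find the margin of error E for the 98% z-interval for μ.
Margin of error = 1.23

Margin of error = z* · σ/√n
= 2.326 · 10.4/√389
= 2.326 · 10.4/19.7231
= 1.23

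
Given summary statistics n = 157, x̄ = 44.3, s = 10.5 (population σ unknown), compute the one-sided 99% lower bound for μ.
μ ≥ 42.33

Lower bound (one-sided):
t* = 2.350 (one-sided for 99%)
Lower bound = x̄ - t* · s/√n = 44.3 - 2.350 · 10.5/√157 = 42.33

We are 99% confident that μ ≥ 42.33.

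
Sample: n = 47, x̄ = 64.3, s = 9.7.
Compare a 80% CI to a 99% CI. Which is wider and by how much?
99% CI is wider by 3.92

df = 46
80% CI: t* = 1.300, (62.46, 66.14), width = 2 · t* · s/√n = 3.68
99% CI: t* = 2.687, (60.50, 68.10), width = 2 · t* · s/√n = 7.60

The 99% CI is wider by 7.60 - 3.68 = 3.92.
Higher confidence requires a wider interval.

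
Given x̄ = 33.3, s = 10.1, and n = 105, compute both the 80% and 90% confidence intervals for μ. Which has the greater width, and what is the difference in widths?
90% CI is wider by 0.73

df = 104
80% CI: t* = 1.290, (32.03, 34.57), width = 2 · t* · s/√n = 2.54
90% CI: t* = 1.660, (31.66, 34.94), width = 2 · t* · s/√n = 3.27

The 90% CI is wider by 3.27 - 2.54 = 0.73.
Higher confidence requires a wider interval.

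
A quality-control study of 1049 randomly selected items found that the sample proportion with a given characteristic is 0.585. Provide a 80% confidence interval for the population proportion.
(0.565, 0.605)

Proportion CI:
SE = √(p̂(1-p̂)/n) = √(0.585 · 0.415 / 1049) = 0.01521

z* = 1.282
Margin = z* · SE = 1.282 · 0.01521 = 0.0195

CI: 0.585 ± 0.0195 = (0.565, 0.605)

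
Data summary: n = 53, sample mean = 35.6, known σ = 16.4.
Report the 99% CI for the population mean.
(29.80, 41.40)

z-interval (σ known):
z* = 2.576 for 99% confidence

Margin of error = z* · σ/√n = 2.576 · 16.4/√53 = 5.80

CI: (35.6 - 5.80, 35.6 + 5.80) = (29.80, 41.40)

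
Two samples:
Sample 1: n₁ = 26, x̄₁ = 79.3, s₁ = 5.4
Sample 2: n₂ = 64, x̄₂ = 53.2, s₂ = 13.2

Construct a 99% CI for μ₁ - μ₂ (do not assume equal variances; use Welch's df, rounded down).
(20.94, 31.26)

Difference: x̄₁ - x̄₂ = 26.10
SE = √(s₁²/n₁ + s₂²/n₂) = √(5.4²/26 + 13.2²/64) = 1.9606
df = 87.97 → 87 (Welch–Satterthwaite, rounded down)
t* = 2.634

CI: 26.10 ± 2.634 · 1.9606 = 26.10 ± 5.16 = (20.94, 31.26)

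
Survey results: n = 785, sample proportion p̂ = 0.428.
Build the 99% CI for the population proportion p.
(0.383, 0.473)

Proportion CI:
SE = √(p̂(1-p̂)/n) = √(0.428 · 0.572 / 785) = 0.01766

z* = 2.576
Margin = z* · SE = 2.576 · 0.01766 = 0.0455

CI: 0.428 ± 0.0455 = (0.383, 0.473)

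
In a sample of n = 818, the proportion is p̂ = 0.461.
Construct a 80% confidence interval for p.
(0.439, 0.483)

Proportion CI:
SE = √(p̂(1-p̂)/n) = √(0.461 · 0.539 / 818) = 0.01743

z* = 1.282
Margin = z* · SE = 1.282 · 0.01743 = 0.0223

CI: 0.461 ± 0.0223 = (0.439, 0.483)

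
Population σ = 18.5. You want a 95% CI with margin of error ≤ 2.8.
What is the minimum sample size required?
n ≥ 168

For margin E ≤ 2.8:
n ≥ (z* · σ / E)²
n ≥ (1.960 · 18.5 / 2.8)²
n ≥ 167.70

Minimum n = 168 (rounding up)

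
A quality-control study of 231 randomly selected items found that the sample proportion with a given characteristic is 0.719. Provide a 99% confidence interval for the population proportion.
(0.643, 0.795)

Proportion CI:
SE = √(p̂(1-p̂)/n) = √(0.719 · 0.281 / 231) = 0.02957

z* = 2.576
Margin = z* · SE = 2.576 · 0.02957 = 0.0762

CI: 0.719 ± 0.0762 = (0.643, 0.795)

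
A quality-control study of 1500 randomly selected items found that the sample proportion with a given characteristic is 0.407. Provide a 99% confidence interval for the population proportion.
(0.374, 0.440)

Proportion CI:
SE = √(p̂(1-p̂)/n) = √(0.407 · 0.593 / 1500) = 0.01268

z* = 2.576
Margin = z* · SE = 2.576 · 0.01268 = 0.0327

CI: 0.407 ± 0.0327 = (0.374, 0.440)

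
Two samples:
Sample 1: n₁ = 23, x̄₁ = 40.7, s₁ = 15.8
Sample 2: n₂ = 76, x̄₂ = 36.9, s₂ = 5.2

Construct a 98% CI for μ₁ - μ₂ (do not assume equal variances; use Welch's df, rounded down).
(-4.57, 12.17)

Difference: x̄₁ - x̄₂ = 3.80
SE = √(s₁²/n₁ + s₂²/n₂) = √(15.8²/23 + 5.2²/76) = 3.3481
df = 23.46 → 23 (Welch–Satterthwaite, rounded down)
t* = 2.500

CI: 3.80 ± 2.500 · 3.3481 = 3.80 ± 8.37 = (-4.57, 12.17)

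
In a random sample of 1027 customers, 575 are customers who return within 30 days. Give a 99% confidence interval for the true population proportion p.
(0.520, 0.600)

Proportion CI:
p̂ = 575/1027 = 0.55988
SE = √(p̂(1-p̂)/n) = √(0.55988 · 0.44012 / 1027) = 0.01549

z* = 2.576
Margin = z* · SE = 2.576 · 0.01549 = 0.0399

CI: 0.55988 ± 0.0399 = (0.520, 0.600)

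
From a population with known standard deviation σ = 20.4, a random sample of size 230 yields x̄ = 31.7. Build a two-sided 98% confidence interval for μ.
(28.57, 34.83)

z-interval (σ known):
z* = 2.326 for 98% confidence

Margin of error = z* · σ/√n = 2.326 · 20.4/√230 = 3.13

CI: (31.7 - 3.13, 31.7 + 3.13) = (28.57, 34.83)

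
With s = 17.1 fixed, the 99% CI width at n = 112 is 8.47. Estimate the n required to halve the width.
n ≈ 448

CI width ∝ 1/√n
To reduce width by factor 2, need √n to grow by 2 → need 2² = 4 times as many samples.

Current: n = 112, width = 8.47
New: n = 448, width ≈ 4.18

Width reduced by factor of 8.47/4.18 = 2.03.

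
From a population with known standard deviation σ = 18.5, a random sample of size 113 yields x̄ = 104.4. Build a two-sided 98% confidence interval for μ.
(100.35, 108.45)

z-interval (σ known):
z* = 2.326 for 98% confidence

Margin of error = z* · σ/√n = 2.326 · 18.5/√113 = 4.05

CI: (104.4 - 4.05, 104.4 + 4.05) = (100.35, 108.45)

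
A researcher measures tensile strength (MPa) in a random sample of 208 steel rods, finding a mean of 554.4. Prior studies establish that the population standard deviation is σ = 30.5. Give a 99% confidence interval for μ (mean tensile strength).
(548.95, 559.85)

z-interval (σ known):
z* = 2.576 for 99% confidence

Margin of error = z* · σ/√n = 2.576 · 30.5/√208 = 5.45

CI: (554.4 - 5.45, 554.4 + 5.45) = (548.95, 559.85)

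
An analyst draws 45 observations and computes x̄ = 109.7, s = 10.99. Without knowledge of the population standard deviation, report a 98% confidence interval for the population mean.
(105.75, 113.65)

t-interval (σ unknown):
df = n - 1 = 44
t* = 2.414 for 98% confidence

Margin of error = t* · s/√n = 2.414 · 10.99/√45 = 3.95

CI: (105.75, 113.65)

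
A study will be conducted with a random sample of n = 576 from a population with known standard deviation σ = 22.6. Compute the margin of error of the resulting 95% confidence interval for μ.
Margin of error = 1.85

Margin of error = z* · σ/√n
= 1.960 · 22.6/√576
= 1.960 · 22.6/24.0000
= 1.85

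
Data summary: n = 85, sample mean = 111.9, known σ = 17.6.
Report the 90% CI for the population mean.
(108.76, 115.04)

z-interval (σ known):
z* = 1.645 for 90% confidence

Margin of error = z* · σ/√n = 1.645 · 17.6/√85 = 3.14

CI: (111.9 - 3.14, 111.9 + 3.14) = (108.76, 115.04)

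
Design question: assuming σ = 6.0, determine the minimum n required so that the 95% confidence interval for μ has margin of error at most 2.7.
n ≥ 19

For margin E ≤ 2.7:
n ≥ (z* · σ / E)²
n ≥ (1.960 · 6.0 / 2.7)²
n ≥ 18.97

Minimum n = 19 (rounding up)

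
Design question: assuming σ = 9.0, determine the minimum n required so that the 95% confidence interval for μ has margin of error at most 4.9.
n ≥ 13

For margin E ≤ 4.9:
n ≥ (z* · σ / E)²
n ≥ (1.960 · 9.0 / 4.9)²
n ≥ 12.96

Minimum n = 13 (rounding up)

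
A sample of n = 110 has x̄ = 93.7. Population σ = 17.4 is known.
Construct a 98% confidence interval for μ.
(89.84, 97.56)

z-interval (σ known):
z* = 2.326 for 98% confidence

Margin of error = z* · σ/√n = 2.326 · 17.4/√110 = 3.86

CI: (93.7 - 3.86, 93.7 + 3.86) = (89.84, 97.56)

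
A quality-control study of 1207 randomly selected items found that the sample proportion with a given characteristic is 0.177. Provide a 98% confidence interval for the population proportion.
(0.151, 0.203)

Proportion CI:
SE = √(p̂(1-p̂)/n) = √(0.177 · 0.823 / 1207) = 0.01099

z* = 2.326
Margin = z* · SE = 2.326 · 0.01099 = 0.0256

CI: 0.177 ± 0.0256 = (0.151, 0.203)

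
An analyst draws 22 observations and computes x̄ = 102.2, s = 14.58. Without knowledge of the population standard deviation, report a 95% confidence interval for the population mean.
(95.73, 108.67)

t-interval (σ unknown):
df = n - 1 = 21
t* = 2.080 for 95% confidence

Margin of error = t* · s/√n = 2.080 · 14.58/√22 = 6.47

CI: (95.73, 108.67)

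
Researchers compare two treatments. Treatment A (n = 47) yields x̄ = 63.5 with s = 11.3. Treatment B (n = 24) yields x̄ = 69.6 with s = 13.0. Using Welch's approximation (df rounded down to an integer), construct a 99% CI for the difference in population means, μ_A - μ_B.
(-14.54, 2.34)

Difference: x̄₁ - x̄₂ = -6.10
SE = √(s₁²/n₁ + s₂²/n₂) = √(11.3²/47 + 13.0²/24) = 3.1239
df = 41.11 → 41 (Welch–Satterthwaite, rounded down)
t* = 2.701

CI: -6.10 ± 2.701 · 3.1239 = -6.10 ± 8.44 = (-14.54, 2.34)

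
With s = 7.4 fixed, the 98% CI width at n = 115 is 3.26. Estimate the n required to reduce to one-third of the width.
n ≈ 1035

CI width ∝ 1/√n
To reduce width by factor 3, need √n to grow by 3 → need 3² = 9 times as many samples.

Current: n = 115, width = 3.26
New: n = 1035, width ≈ 1.07

Width reduced by factor of 3.26/1.07 = 3.05.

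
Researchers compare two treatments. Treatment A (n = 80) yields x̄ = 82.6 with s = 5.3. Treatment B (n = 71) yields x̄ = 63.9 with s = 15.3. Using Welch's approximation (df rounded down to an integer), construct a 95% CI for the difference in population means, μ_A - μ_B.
(14.90, 22.50)

Difference: x̄₁ - x̄₂ = 18.70
SE = √(s₁²/n₁ + s₂²/n₂) = √(5.3²/80 + 15.3²/71) = 1.9100
df = 84.85 → 84 (Welch–Satterthwaite, rounded down)
t* = 1.989

CI: 18.70 ± 1.989 · 1.9100 = 18.70 ± 3.80 = (14.90, 22.50)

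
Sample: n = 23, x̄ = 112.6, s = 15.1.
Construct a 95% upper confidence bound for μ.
μ ≤ 118.01

Upper bound (one-sided):
t* = 1.717 (one-sided for 95%)
Upper bound = x̄ + t* · s/√n = 112.6 + 1.717 · 15.1/√23 = 118.01

We are 95% confident that μ ≤ 118.01.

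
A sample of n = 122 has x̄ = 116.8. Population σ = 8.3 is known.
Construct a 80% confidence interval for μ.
(115.84, 117.76)

z-interval (σ known):
z* = 1.282 for 80% confidence

Margin of error = z* · σ/√n = 1.282 · 8.3/√122 = 0.96

CI: (116.8 - 0.96, 116.8 + 0.96) = (115.84, 117.76)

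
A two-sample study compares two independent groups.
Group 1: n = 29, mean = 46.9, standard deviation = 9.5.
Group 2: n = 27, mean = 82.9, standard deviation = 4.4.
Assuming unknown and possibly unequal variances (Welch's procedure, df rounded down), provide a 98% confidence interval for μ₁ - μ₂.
(-40.74, -31.26)

Difference: x̄₁ - x̄₂ = -36.00
SE = √(s₁²/n₁ + s₂²/n₂) = √(9.5²/29 + 4.4²/27) = 1.9568
df = 40.10 → 40 (Welch–Satterthwaite, rounded down)
t* = 2.423

CI: -36.00 ± 2.423 · 1.9568 = -36.00 ± 4.74 = (-40.74, -31.26)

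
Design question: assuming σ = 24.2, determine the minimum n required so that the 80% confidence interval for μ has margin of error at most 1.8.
n ≥ 298

For margin E ≤ 1.8:
n ≥ (z* · σ / E)²
n ≥ (1.282 · 24.2 / 1.8)²
n ≥ 297.07

Minimum n = 298 (rounding up)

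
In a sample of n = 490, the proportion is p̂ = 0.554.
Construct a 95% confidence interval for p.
(0.510, 0.598)

Proportion CI:
SE = √(p̂(1-p̂)/n) = √(0.554 · 0.446 / 490) = 0.02246

z* = 1.960
Margin = z* · SE = 1.960 · 0.02246 = 0.0440

CI: 0.554 ± 0.0440 = (0.510, 0.598)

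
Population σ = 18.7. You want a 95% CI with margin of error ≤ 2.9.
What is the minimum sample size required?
n ≥ 160

For margin E ≤ 2.9:
n ≥ (z* · σ / E)²
n ≥ (1.960 · 18.7 / 2.9)²
n ≥ 159.73

Minimum n = 160 (rounding up)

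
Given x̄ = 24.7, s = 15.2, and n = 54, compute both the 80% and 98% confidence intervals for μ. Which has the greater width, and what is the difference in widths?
98% CI is wider by 4.55

df = 53
80% CI: t* = 1.298, (22.02, 27.38), width = 2 · t* · s/√n = 5.37
98% CI: t* = 2.399, (19.74, 29.66), width = 2 · t* · s/√n = 9.92

The 98% CI is wider by 9.92 - 5.37 = 4.55.
Higher confidence requires a wider interval.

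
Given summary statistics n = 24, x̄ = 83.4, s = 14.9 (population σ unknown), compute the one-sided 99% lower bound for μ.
μ ≥ 75.80

Lower bound (one-sided):
t* = 2.500 (one-sided for 99%)
Lower bound = x̄ - t* · s/√n = 83.4 - 2.500 · 14.9/√24 = 75.80

We are 99% confident that μ ≥ 75.80.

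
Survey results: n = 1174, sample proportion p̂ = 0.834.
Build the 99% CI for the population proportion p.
(0.806, 0.862)

Proportion CI:
SE = √(p̂(1-p̂)/n) = √(0.834 · 0.166 / 1174) = 0.01086

z* = 2.576
Margin = z* · SE = 2.576 · 0.01086 = 0.0280

CI: 0.834 ± 0.0280 = (0.806, 0.862)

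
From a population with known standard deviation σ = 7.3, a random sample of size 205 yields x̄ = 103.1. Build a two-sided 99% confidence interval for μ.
(101.79, 104.41)

z-interval (σ known):
z* = 2.576 for 99% confidence

Margin of error = z* · σ/√n = 2.576 · 7.3/√205 = 1.31

CI: (103.1 - 1.31, 103.1 + 1.31) = (101.79, 104.41)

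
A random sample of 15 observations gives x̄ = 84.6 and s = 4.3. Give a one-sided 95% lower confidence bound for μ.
μ ≥ 82.64

Lower bound (one-sided):
t* = 1.761 (one-sided for 95%)
Lower bound = x̄ - t* · s/√n = 84.6 - 1.761 · 4.3/√15 = 82.64

We are 95% confident that μ ≥ 82.64.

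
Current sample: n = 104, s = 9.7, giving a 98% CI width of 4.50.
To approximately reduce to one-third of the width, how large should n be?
n ≈ 936

CI width ∝ 1/√n
To reduce width by factor 3, need √n to grow by 3 → need 3² = 9 times as many samples.

Current: n = 104, width = 4.50
New: n = 936, width ≈ 1.48

Width reduced by factor of 4.50/1.48 = 3.04.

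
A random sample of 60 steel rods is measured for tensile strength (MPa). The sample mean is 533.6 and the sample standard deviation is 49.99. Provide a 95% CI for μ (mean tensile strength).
(520.69, 546.51)

t-interval (σ unknown):
df = n - 1 = 59
t* = 2.001 for 95% confidence

Margin of error = t* · s/√n = 2.001 · 49.99/√60 = 12.91

CI: (520.69, 546.51)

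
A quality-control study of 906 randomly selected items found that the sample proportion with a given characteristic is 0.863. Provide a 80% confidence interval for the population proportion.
(0.848, 0.878)

Proportion CI:
SE = √(p̂(1-p̂)/n) = √(0.863 · 0.137 / 906) = 0.01142

z* = 1.282
Margin = z* · SE = 1.282 · 0.01142 = 0.0146

CI: 0.863 ± 0.0146 = (0.848, 0.878)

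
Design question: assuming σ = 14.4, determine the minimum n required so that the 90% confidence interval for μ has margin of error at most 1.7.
n ≥ 195

For margin E ≤ 1.7:
n ≥ (z* · σ / E)²
n ≥ (1.645 · 14.4 / 1.7)²
n ≥ 194.16

Minimum n = 195 (rounding up)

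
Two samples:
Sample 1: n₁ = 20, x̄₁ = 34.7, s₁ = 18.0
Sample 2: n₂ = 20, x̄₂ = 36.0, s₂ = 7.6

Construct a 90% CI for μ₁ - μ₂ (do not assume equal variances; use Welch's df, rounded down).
(-8.76, 6.16)

Difference: x̄₁ - x̄₂ = -1.30
SE = √(s₁²/n₁ + s₂²/n₂) = √(18.0²/20 + 7.6²/20) = 4.3690
df = 25.57 → 25 (Welch–Satterthwaite, rounded down)
t* = 1.708

CI: -1.30 ± 1.708 · 4.3690 = -1.30 ± 7.46 = (-8.76, 6.16)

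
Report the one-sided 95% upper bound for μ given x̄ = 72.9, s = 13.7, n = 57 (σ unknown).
μ ≤ 75.94

Upper bound (one-sided):
t* = 1.673 (one-sided for 95%)
Upper bound = x̄ + t* · s/√n = 72.9 + 1.673 · 13.7/√57 = 75.94

We are 95% confident that μ ≤ 75.94.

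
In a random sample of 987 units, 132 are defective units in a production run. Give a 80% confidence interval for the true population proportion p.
(0.120, 0.148)

Proportion CI:
p̂ = 132/987 = 0.13374
SE = √(p̂(1-p̂)/n) = √(0.13374 · 0.86626 / 987) = 0.01083

z* = 1.282
Margin = z* · SE = 1.282 · 0.01083 = 0.0139

CI: 0.13374 ± 0.0139 = (0.120, 0.148)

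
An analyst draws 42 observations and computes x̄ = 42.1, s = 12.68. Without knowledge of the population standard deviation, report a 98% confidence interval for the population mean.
(37.36, 46.84)

t-interval (σ unknown):
df = n - 1 = 41
t* = 2.421 for 98% confidence

Margin of error = t* · s/√n = 2.421 · 12.68/√42 = 4.74

CI: (37.36, 46.84)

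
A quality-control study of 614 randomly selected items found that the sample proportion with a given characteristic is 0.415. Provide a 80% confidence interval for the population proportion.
(0.390, 0.440)

Proportion CI:
SE = √(p̂(1-p̂)/n) = √(0.415 · 0.585 / 614) = 0.01988

z* = 1.282
Margin = z* · SE = 1.282 · 0.01988 = 0.0255

CI: 0.415 ± 0.0255 = (0.390, 0.440)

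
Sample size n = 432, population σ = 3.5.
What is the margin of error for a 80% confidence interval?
Margin of error = 0.22

Margin of error = z* · σ/√n
= 1.282 · 3.5/√432
= 1.282 · 3.5/20.7846
= 0.22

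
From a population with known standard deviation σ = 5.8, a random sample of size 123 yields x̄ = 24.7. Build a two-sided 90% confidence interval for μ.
(23.84, 25.56)

z-interval (σ known):
z* = 1.645 for 90% confidence

Margin of error = z* · σ/√n = 1.645 · 5.8/√123 = 0.86

CI: (24.7 - 0.86, 24.7 + 0.86) = (23.84, 25.56)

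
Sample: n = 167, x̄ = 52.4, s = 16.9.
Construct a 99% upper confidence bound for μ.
μ ≤ 55.47

Upper bound (one-sided):
t* = 2.349 (one-sided for 99%)
Upper bound = x̄ + t* · s/√n = 52.4 + 2.349 · 16.9/√167 = 55.47

We are 99% confident that μ ≤ 55.47.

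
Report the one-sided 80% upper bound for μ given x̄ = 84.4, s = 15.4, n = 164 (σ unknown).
μ ≤ 85.41

Upper bound (one-sided):
t* = 0.844 (one-sided for 80%)
Upper bound = x̄ + t* · s/√n = 84.4 + 0.844 · 15.4/√164 = 85.41

We are 80% confident that μ ≤ 85.41.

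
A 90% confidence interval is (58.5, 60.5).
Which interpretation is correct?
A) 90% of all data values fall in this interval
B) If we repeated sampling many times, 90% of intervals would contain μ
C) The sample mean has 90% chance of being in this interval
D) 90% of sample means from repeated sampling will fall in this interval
B

A) Wrong — a CI is about the parameter μ, not individual data values.
B) Correct — this is the frequentist long-run coverage interpretation.
C) Wrong — x̄ is observed and sits in the interval by construction.
D) Wrong — coverage applies to intervals containing μ, not to future x̄ values.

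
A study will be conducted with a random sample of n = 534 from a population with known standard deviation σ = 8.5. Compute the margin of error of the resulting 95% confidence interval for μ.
Margin of error = 0.72

Margin of error = z* · σ/√n
= 1.960 · 8.5/√534
= 1.960 · 8.5/23.1084
= 0.72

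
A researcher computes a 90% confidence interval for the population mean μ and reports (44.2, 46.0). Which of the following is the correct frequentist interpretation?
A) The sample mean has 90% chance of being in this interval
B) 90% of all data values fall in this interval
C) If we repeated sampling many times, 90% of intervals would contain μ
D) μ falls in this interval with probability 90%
C

A) Wrong — x̄ is observed and sits in the interval by construction.
B) Wrong — a CI is about the parameter μ, not individual data values.
C) Correct — this is the frequentist long-run coverage interpretation.
D) Wrong — μ is fixed; the randomness lives in the interval, not in μ.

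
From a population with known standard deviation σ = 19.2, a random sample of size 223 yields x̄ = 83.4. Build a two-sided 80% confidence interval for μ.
(81.75, 85.05)

z-interval (σ known):
z* = 1.282 for 80% confidence

Margin of error = z* · σ/√n = 1.282 · 19.2/√223 = 1.65

CI: (83.4 - 1.65, 83.4 + 1.65) = (81.75, 85.05)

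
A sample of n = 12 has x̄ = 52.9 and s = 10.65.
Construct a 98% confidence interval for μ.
(44.54, 61.26)

t-interval (σ unknown):
df = n - 1 = 11
t* = 2.718 for 98% confidence

Margin of error = t* · s/√n = 2.718 · 10.65/√12 = 8.36

CI: (44.54, 61.26)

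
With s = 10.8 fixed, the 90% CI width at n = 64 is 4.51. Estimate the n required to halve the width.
n ≈ 256

CI width ∝ 1/√n
To reduce width by factor 2, need √n to grow by 2 → need 2² = 4 times as many samples.

Current: n = 64, width = 4.51
New: n = 256, width ≈ 2.23

Width reduced by factor of 4.51/2.23 = 2.02.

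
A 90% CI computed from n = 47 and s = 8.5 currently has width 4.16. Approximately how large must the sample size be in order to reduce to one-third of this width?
n ≈ 423

CI width ∝ 1/√n
To reduce width by factor 3, need √n to grow by 3 → need 3² = 9 times as many samples.

Current: n = 47, width = 4.16
New: n = 423, width ≈ 1.36

Width reduced by factor of 4.16/1.36 = 3.06.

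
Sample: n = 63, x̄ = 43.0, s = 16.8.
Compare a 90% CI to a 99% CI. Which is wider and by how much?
99% CI is wider by 4.18

df = 62
90% CI: t* = 1.670, (39.47, 46.53), width = 2 · t* · s/√n = 7.07
99% CI: t* = 2.657, (37.38, 48.62), width = 2 · t* · s/√n = 11.25

The 99% CI is wider by 11.25 - 7.07 = 4.18.
Higher confidence requires a wider interval.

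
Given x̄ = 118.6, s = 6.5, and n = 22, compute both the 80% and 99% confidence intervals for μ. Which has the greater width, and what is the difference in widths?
99% CI is wider by 4.18

df = 21
80% CI: t* = 1.323, (116.77, 120.43), width = 2 · t* · s/√n = 3.67
99% CI: t* = 2.831, (114.68, 122.52), width = 2 · t* · s/√n = 7.85

The 99% CI is wider by 7.85 - 3.67 = 4.18.
Higher confidence requires a wider interval.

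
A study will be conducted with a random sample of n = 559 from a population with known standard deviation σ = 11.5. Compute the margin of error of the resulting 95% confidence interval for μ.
Margin of error = 0.95

Margin of error = z* · σ/√n
= 1.960 · 11.5/√559
= 1.960 · 11.5/23.6432
= 0.95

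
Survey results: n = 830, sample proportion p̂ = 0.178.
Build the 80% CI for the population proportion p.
(0.161, 0.195)

Proportion CI:
SE = √(p̂(1-p̂)/n) = √(0.178 · 0.822 / 830) = 0.01328

z* = 1.282
Margin = z* · SE = 1.282 · 0.01328 = 0.0170

CI: 0.178 ± 0.0170 = (0.161, 0.195)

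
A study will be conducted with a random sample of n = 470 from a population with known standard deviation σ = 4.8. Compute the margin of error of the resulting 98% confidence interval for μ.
Margin of error = 0.51

Margin of error = z* · σ/√n
= 2.326 · 4.8/√470
= 2.326 · 4.8/21.6795
= 0.51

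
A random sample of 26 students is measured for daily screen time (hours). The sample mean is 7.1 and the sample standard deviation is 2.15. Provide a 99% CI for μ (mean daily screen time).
(5.92, 8.28)

t-interval (σ unknown):
df = n - 1 = 25
t* = 2.787 for 99% confidence

Margin of error = t* · s/√n = 2.787 · 2.15/√26 = 1.18

CI: (5.92, 8.28)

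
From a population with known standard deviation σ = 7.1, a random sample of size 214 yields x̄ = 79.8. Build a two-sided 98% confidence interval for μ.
(78.67, 80.93)

z-interval (σ known):
z* = 2.326 for 98% confidence

Margin of error = z* · σ/√n = 2.326 · 7.1/√214 = 1.13

CI: (79.8 - 1.13, 79.8 + 1.13) = (78.67, 80.93)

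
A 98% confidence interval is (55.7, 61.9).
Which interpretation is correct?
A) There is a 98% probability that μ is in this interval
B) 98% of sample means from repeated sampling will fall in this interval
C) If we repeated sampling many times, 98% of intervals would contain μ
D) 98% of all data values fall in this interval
C

A) Wrong — μ is fixed; the randomness lives in the interval, not in μ.
B) Wrong — coverage applies to intervals containing μ, not to future x̄ values.
C) Correct — this is the frequentist long-run coverage interpretation.
D) Wrong — a CI is about the parameter μ, not individual data values.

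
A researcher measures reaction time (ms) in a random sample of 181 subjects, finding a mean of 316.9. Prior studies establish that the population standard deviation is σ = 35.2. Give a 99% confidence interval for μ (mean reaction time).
(310.16, 323.64)

z-interval (σ known):
z* = 2.576 for 99% confidence

Margin of error = z* · σ/√n = 2.576 · 35.2/√181 = 6.74

CI: (316.9 - 6.74, 316.9 + 6.74) = (310.16, 323.64)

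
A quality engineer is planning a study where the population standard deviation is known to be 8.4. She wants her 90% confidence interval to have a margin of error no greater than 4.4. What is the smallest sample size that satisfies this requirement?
n ≥ 10

For margin E ≤ 4.4:
n ≥ (z* · σ / E)²
n ≥ (1.645 · 8.4 / 4.4)²
n ≥ 9.86

Minimum n = 10 (rounding up)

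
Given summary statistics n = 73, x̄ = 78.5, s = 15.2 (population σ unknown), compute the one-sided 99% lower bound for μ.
μ ≥ 74.27

Lower bound (one-sided):
t* = 2.379 (one-sided for 99%)
Lower bound = x̄ - t* · s/√n = 78.5 - 2.379 · 15.2/√73 = 74.27

We are 99% confident that μ ≥ 74.27.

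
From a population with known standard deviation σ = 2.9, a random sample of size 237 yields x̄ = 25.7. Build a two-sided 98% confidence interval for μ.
(25.26, 26.14)

z-interval (σ known):
z* = 2.326 for 98% confidence

Margin of error = z* · σ/√n = 2.326 · 2.9/√237 = 0.44

CI: (25.7 - 0.44, 25.7 + 0.44) = (25.26, 26.14)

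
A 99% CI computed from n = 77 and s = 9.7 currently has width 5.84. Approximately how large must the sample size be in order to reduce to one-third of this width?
n ≈ 693

CI width ∝ 1/√n
To reduce width by factor 3, need √n to grow by 3 → need 3² = 9 times as many samples.

Current: n = 77, width = 5.84
New: n = 693, width ≈ 1.90

Width reduced by factor of 5.84/1.90 = 3.07.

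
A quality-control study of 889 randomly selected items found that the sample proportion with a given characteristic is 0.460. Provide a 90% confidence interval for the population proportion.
(0.433, 0.487)

Proportion CI:
SE = √(p̂(1-p̂)/n) = √(0.460 · 0.540 / 889) = 0.01672

z* = 1.645
Margin = z* · SE = 1.645 · 0.01672 = 0.0275

CI: 0.460 ± 0.0275 = (0.433, 0.487)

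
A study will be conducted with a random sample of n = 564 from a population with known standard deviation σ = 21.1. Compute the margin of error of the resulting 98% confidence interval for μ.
Margin of error = 2.07

Margin of error = z* · σ/√n
= 2.326 · 21.1/√564
= 2.326 · 21.1/23.7487
= 2.07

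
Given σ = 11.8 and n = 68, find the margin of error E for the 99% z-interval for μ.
Margin of error = 3.69

Margin of error = z* · σ/√n
= 2.576 · 11.8/√68
= 2.576 · 11.8/8.2462
= 3.69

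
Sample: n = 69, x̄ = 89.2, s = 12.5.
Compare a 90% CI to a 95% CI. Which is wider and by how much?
95% CI is wider by 0.98

df = 68
90% CI: t* = 1.668, (86.69, 91.71), width = 2 · t* · s/√n = 5.02
95% CI: t* = 1.995, (86.20, 92.20), width = 2 · t* · s/√n = 6.00

The 95% CI is wider by 6.00 - 5.02 = 0.98.
Higher confidence requires a wider interval.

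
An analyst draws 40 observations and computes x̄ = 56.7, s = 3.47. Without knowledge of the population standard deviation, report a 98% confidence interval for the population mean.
(55.37, 58.03)

t-interval (σ unknown):
df = n - 1 = 39
t* = 2.426 for 98% confidence

Margin of error = t* · s/√n = 2.426 · 3.47/√40 = 1.33

CI: (55.37, 58.03)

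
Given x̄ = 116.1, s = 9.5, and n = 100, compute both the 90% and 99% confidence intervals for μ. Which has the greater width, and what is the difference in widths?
99% CI is wider by 1.84

df = 99
90% CI: t* = 1.660, (114.52, 117.68), width = 2 · t* · s/√n = 3.15
99% CI: t* = 2.626, (113.61, 118.59), width = 2 · t* · s/√n = 4.99

The 99% CI is wider by 4.99 - 3.15 = 1.84.
Higher confidence requires a wider interval.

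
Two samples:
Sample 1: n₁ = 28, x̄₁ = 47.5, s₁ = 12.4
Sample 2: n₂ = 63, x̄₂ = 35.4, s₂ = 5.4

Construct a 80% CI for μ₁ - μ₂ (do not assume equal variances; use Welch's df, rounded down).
(8.91, 15.29)

Difference: x̄₁ - x̄₂ = 12.10
SE = √(s₁²/n₁ + s₂²/n₂) = √(12.4²/28 + 5.4²/63) = 2.4401
df = 31.65 → 31 (Welch–Satterthwaite, rounded down)
t* = 1.309

CI: 12.10 ± 1.309 · 2.4401 = 12.10 ± 3.19 = (8.91, 15.29)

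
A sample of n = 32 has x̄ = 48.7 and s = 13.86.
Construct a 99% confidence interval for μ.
(41.98, 55.42)

t-interval (σ unknown):
df = n - 1 = 31
t* = 2.744 for 99% confidence

Margin of error = t* · s/√n = 2.744 · 13.86/√32 = 6.72

CI: (41.98, 55.42)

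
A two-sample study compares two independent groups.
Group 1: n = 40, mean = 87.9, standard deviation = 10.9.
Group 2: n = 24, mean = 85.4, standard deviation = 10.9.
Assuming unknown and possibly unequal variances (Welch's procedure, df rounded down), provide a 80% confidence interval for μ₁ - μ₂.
(-1.16, 6.16)

Difference: x̄₁ - x̄₂ = 2.50
SE = √(s₁²/n₁ + s₂²/n₂) = √(10.9²/40 + 10.9²/24) = 2.8144
df = 48.57 → 48 (Welch–Satterthwaite, rounded down)
t* = 1.299

CI: 2.50 ± 1.299 · 2.8144 = 2.50 ± 3.66 = (-1.16, 6.16)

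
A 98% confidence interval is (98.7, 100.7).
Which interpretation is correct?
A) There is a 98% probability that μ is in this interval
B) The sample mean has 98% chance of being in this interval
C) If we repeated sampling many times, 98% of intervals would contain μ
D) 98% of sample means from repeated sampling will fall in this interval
C

A) Wrong — μ is fixed; the randomness lives in the interval, not in μ.
B) Wrong — x̄ is observed and sits in the interval by construction.
C) Correct — this is the frequentist long-run coverage interpretation.
D) Wrong — coverage applies to intervals containing μ, not to future x̄ values.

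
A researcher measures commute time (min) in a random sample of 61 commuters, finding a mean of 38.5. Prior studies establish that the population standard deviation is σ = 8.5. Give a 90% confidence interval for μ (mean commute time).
(36.71, 40.29)

z-interval (σ known):
z* = 1.645 for 90% confidence

Margin of error = z* · σ/√n = 1.645 · 8.5/√61 = 1.79

CI: (38.5 - 1.79, 38.5 + 1.79) = (36.71, 40.29)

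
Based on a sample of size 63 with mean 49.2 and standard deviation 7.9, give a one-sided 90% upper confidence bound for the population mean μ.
μ ≤ 50.49

Upper bound (one-sided):
t* = 1.295 (one-sided for 90%)
Upper bound = x̄ + t* · s/√n = 49.2 + 1.295 · 7.9/√63 = 50.49

We are 90% confident that μ ≤ 50.49.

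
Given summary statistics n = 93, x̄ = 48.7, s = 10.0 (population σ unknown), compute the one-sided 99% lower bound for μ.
μ ≥ 46.24

Lower bound (one-sided):
t* = 2.368 (one-sided for 99%)
Lower bound = x̄ - t* · s/√n = 48.7 - 2.368 · 10.0/√93 = 46.24

We are 99% confident that μ ≥ 46.24.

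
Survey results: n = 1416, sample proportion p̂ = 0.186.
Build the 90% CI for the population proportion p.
(0.169, 0.203)

Proportion CI:
SE = √(p̂(1-p̂)/n) = √(0.186 · 0.814 / 1416) = 0.01034

z* = 1.645
Margin = z* · SE = 1.645 · 0.01034 = 0.0170

CI: 0.186 ± 0.0170 = (0.169, 0.203)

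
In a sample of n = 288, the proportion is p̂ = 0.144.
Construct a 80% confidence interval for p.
(0.117, 0.171)

Proportion CI:
SE = √(p̂(1-p̂)/n) = √(0.144 · 0.856 / 288) = 0.02069

z* = 1.282
Margin = z* · SE = 1.282 · 0.02069 = 0.0265

CI: 0.144 ± 0.0265 = (0.117, 0.171)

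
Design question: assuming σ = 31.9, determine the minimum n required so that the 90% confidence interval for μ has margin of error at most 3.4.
n ≥ 239

For margin E ≤ 3.4:
n ≥ (z* · σ / E)²
n ≥ (1.645 · 31.9 / 3.4)²
n ≥ 238.21

Minimum n = 239 (rounding up)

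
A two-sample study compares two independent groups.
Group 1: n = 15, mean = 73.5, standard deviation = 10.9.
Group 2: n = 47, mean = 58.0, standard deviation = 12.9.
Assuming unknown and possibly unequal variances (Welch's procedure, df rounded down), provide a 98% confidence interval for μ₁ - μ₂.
(7.13, 23.87)

Difference: x̄₁ - x̄₂ = 15.50
SE = √(s₁²/n₁ + s₂²/n₂) = √(10.9²/15 + 12.9²/47) = 3.3855
df = 27.63 → 27 (Welch–Satterthwaite, rounded down)
t* = 2.473

CI: 15.50 ± 2.473 · 3.3855 = 15.50 ± 8.37 = (7.13, 23.87)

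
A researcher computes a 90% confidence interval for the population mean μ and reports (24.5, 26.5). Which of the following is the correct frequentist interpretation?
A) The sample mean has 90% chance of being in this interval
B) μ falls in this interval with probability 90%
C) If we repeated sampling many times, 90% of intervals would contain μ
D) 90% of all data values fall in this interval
C

A) Wrong — x̄ is observed and sits in the interval by construction.
B) Wrong — μ is fixed; the randomness lives in the interval, not in μ.
C) Correct — this is the frequentist long-run coverage interpretation.
D) Wrong — a CI is about the parameter μ, not individual data values.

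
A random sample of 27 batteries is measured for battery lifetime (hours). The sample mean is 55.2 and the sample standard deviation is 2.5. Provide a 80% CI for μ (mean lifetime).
(54.57, 55.83)

t-interval (σ unknown):
df = n - 1 = 26
t* = 1.315 for 80% confidence

Margin of error = t* · s/√n = 1.315 · 2.5/√27 = 0.63

CI: (54.57, 55.83)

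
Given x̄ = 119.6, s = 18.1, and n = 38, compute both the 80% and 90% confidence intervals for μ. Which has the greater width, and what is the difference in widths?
90% CI is wider by 2.25

df = 37
80% CI: t* = 1.305, (115.77, 123.43), width = 2 · t* · s/√n = 7.66
90% CI: t* = 1.687, (114.65, 124.55), width = 2 · t* · s/√n = 9.91

The 90% CI is wider by 9.91 - 7.66 = 2.25.
Higher confidence requires a wider interval.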